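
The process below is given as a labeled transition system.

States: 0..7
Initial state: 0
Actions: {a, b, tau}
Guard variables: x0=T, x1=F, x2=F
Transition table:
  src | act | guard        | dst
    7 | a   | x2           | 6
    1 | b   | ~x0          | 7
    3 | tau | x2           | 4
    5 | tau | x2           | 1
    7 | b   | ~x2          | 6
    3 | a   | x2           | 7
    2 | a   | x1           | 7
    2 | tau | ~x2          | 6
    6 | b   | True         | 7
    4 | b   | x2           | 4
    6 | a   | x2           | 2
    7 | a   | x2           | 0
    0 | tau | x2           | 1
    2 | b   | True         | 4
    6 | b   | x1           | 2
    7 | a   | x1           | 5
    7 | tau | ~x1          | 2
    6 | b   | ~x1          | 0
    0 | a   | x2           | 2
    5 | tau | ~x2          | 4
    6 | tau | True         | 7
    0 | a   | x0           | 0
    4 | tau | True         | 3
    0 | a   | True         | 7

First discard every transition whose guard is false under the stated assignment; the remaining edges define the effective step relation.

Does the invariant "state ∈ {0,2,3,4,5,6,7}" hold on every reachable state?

Answer: INVARIANT HOLDS

Working:
Inv-set: {0,2,3,4,5,6,7}
Reachable = {0,2,3,4,6,7}
  0: ✓
  2: ✓
  3: ✓
  4: ✓
  6: ✓
  7: ✓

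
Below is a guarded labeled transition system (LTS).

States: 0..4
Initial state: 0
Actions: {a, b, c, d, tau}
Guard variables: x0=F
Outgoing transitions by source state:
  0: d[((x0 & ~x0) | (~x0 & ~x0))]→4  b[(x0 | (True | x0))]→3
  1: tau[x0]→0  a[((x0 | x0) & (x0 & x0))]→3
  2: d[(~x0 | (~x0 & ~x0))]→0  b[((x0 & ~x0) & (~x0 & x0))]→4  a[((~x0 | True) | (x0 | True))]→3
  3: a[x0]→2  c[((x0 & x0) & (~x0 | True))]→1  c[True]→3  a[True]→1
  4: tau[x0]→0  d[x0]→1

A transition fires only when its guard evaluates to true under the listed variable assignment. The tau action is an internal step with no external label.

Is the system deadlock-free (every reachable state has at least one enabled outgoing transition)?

Reachable = {0,1,3,4}
  0: b→3  d→4  [deg 2]
  1: ∅  [STUCK]
  3: a→1  c→3  [deg 2]
  4: ∅  [STUCK]
trace reaching 1: b·a

Answer: DEADLOCK at state 1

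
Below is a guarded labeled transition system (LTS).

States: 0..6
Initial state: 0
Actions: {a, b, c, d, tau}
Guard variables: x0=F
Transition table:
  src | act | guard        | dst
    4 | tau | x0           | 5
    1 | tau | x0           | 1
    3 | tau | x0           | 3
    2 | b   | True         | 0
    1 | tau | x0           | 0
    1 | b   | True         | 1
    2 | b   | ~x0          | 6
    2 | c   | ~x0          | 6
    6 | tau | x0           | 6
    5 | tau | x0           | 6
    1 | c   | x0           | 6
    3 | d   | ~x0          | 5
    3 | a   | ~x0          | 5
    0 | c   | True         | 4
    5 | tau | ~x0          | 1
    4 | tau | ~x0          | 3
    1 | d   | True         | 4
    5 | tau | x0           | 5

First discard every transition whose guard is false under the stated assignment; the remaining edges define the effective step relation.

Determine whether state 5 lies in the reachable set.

10 transition(s) survive guard evaluation.
depth 0: {0}
depth 1: {4}  total {0,4}
depth 2: {3}  total {0,3,4}
depth 3: {5}  total {0,3,4,5}
depth 4: {1}  total {0,1,3,4,5}
Reach set: {0,1,3,4,5}
trace reaching 5: c·tau·d

Answer: REACHABLE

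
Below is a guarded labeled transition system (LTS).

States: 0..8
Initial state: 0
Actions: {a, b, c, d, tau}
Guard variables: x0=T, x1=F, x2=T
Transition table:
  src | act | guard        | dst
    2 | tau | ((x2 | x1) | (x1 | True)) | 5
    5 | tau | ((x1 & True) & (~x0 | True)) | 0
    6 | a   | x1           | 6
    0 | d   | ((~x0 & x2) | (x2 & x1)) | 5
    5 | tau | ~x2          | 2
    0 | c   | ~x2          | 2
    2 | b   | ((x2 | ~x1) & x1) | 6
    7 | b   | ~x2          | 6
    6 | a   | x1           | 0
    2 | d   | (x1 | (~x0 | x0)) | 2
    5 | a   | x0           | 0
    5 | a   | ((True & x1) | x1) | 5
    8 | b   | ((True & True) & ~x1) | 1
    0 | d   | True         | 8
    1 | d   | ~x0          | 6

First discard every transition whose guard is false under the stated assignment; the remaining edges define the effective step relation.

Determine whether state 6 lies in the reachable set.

5 transition(s) survive guard evaluation.
L0 = {0}
L1 = {8}  total {0,8}
L2 = {1}  total {0,1,8}
Reach set: {0,1,8}

Answer: UNREACHABLE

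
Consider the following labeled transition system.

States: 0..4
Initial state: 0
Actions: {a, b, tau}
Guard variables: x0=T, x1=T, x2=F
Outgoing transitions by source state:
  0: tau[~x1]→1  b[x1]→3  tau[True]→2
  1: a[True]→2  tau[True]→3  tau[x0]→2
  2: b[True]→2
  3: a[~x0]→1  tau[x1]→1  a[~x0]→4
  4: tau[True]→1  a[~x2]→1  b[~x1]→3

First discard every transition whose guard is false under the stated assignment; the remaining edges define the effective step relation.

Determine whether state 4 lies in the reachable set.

Answer: UNREACHABLE

Analysis:
9 transition(s) survive guard evaluation.
Layer 0: {0}
Layer 1: {2,3}  cumulative {0,2,3}
Layer 2: {1}  cumulative {0,1,2,3}
Reach set: {0,1,2,3}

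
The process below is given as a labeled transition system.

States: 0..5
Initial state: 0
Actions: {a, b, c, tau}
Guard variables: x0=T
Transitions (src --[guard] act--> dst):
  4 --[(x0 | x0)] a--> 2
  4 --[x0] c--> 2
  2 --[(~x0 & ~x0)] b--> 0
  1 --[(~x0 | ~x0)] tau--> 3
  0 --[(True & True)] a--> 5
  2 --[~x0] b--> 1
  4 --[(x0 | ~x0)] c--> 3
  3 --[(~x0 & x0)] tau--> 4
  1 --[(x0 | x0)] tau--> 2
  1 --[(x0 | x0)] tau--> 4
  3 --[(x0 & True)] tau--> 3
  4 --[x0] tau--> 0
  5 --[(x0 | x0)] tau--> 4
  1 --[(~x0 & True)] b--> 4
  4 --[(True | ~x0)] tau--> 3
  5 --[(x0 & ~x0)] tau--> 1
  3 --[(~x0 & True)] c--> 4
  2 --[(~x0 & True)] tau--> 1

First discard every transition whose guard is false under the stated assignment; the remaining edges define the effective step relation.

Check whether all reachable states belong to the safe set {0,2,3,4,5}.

Answer: INVARIANT HOLDS

Working:
Safe = {0,2,3,4,5}
R = {0,2,3,4,5}
  0: ✓
  2: ✓
  3: ✓
  4: ✓
  5: ✓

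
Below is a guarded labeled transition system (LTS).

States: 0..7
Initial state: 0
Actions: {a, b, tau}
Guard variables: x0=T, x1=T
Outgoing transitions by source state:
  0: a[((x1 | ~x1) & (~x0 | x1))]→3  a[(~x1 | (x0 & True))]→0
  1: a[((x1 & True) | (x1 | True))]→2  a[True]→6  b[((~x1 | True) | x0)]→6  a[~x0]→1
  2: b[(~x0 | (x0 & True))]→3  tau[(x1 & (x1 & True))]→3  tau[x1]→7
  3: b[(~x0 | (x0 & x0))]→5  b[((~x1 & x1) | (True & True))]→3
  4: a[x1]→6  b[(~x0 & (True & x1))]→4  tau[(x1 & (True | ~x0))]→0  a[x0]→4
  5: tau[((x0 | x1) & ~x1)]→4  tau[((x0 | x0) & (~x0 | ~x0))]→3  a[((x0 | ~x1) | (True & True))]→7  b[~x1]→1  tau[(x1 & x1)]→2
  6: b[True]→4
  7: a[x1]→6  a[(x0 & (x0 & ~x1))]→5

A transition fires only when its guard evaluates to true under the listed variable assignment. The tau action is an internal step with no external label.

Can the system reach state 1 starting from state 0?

After dropping false guards: 17 live edges.
Layer 0: {0}
Layer 1: {3}  total {0,3}
Layer 2: {5}  total {0,3,5}
Layer 3: {2,7}  total {0,2,3,5,7}
Layer 4: {6}  total {0,2,3,5,6,7}
Layer 5: {4}  total {0,2,3,4,5,6,7}
R = {0,2,3,4,5,6,7}

Answer: UNREACHABLE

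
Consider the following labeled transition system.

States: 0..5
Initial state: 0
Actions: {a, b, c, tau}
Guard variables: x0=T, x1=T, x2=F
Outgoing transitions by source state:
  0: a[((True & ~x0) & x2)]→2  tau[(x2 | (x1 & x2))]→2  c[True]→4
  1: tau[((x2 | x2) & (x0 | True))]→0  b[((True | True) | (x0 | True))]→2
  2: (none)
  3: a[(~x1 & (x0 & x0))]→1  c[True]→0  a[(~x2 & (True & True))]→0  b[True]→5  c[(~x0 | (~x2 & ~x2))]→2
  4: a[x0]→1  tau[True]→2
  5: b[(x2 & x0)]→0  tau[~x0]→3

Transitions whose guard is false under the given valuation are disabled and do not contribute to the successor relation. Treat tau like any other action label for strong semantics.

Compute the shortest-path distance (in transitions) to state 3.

BFS to 3:
  depth 0: {0}
  depth 1: {4}
  depth 2: {1,2}
3 never appears.

Answer: UNREACHABLE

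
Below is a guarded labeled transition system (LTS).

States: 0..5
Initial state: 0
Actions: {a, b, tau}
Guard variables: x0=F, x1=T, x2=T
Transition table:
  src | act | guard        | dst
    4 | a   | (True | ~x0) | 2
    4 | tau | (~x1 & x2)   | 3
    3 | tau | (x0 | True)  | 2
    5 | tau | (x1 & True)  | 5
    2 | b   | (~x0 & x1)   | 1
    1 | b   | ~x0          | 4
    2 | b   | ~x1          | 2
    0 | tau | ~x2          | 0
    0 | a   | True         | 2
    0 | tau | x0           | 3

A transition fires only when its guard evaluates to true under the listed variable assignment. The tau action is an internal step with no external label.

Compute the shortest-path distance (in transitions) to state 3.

Layered search for 3:
  L0 = {0}
  L1 = {2}
  L2 = {1}
  L3 = {4}
3 never appears.

Answer: UNREACHABLE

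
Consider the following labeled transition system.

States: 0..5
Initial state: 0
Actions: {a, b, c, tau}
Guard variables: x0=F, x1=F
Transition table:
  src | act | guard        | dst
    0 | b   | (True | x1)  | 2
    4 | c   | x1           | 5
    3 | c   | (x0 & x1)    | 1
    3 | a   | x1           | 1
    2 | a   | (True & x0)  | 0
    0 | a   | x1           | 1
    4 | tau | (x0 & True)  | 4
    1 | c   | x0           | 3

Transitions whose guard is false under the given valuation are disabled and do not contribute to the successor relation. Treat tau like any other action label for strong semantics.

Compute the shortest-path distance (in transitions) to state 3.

Answer: UNREACHABLE

Trace:
Breadth-first toward 3:
  Layer 0: {0}
  Layer 1: {2}
3 never appears.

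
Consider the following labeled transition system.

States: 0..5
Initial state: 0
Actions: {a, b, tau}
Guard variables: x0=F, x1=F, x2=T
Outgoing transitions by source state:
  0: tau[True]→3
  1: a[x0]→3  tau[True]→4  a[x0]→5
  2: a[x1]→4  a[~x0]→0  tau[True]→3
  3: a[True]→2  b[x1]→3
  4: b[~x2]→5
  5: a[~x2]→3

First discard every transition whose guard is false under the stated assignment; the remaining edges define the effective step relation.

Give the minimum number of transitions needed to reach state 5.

Breadth-first toward 5:
  depth 0: {0}
  depth 1: {3}
  depth 2: {2}
5 never appears.

Answer: UNREACHABLE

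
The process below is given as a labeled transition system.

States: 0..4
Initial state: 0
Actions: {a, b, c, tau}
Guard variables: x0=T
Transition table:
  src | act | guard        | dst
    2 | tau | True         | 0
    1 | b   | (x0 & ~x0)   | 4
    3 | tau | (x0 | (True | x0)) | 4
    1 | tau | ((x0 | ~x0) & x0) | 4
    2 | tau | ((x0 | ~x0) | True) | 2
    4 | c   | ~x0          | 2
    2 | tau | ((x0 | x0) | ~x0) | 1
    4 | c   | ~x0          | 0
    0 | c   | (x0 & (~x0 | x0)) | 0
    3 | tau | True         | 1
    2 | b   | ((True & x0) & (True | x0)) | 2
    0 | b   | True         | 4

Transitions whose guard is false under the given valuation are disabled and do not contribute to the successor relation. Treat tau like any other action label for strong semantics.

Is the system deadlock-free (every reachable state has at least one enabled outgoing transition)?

Answer: DEADLOCK at state 4

Working:
Reachable = {0,4}
  0: b→4  c→0  [2 exit(s)]
  4: ∅  [no exit]
trace reaching 4: b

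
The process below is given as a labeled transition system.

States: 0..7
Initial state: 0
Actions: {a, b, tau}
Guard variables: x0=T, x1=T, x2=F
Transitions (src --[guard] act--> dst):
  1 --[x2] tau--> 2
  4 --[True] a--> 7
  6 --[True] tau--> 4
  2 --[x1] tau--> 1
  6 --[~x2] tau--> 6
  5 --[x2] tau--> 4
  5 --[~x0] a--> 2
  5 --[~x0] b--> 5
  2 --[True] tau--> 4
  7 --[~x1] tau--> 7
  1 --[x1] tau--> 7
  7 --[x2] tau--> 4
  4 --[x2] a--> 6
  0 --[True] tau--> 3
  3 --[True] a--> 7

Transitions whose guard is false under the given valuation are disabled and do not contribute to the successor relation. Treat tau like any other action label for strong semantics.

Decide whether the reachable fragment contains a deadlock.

Answer: DEADLOCK at state 7

Working:
Reachable = {0,3,7}
  0: tau→3  [1 exit(s)]
  3: a→7  [1 exit(s)]
  7: ∅  [no exit]
witness 7: tau·a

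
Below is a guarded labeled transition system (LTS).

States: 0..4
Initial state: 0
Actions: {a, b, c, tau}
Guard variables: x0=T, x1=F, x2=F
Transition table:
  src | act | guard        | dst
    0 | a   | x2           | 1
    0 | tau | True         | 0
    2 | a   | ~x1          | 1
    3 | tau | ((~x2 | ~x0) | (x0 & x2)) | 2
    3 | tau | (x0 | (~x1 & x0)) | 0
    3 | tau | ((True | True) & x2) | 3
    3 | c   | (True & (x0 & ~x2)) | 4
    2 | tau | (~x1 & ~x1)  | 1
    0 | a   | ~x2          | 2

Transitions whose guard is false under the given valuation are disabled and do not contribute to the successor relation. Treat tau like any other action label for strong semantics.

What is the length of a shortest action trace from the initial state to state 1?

BFS to 1:
  L0 = {0}
  L1 = {2}
  L2 = {1}
depth(1)=2, e.g. a·a

Answer: 2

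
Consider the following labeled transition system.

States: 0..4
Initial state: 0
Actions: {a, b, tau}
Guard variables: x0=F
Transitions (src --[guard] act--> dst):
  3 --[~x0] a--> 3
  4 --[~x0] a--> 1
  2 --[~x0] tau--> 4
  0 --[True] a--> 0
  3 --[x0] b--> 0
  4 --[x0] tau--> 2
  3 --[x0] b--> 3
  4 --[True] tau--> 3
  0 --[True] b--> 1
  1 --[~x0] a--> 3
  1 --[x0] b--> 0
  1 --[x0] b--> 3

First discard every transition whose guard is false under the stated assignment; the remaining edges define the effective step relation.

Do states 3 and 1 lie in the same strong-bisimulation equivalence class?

Answer: BISIMILAR

Working:
Bisimulation quotient by refinement:
  P[0] = {{0,1,2,3,4}}
  P[1] = {{0},{1,3},{2},{4}}
Fixed point at round 2; 4 class(es).
3∈{1,3}, 1∈{1,3}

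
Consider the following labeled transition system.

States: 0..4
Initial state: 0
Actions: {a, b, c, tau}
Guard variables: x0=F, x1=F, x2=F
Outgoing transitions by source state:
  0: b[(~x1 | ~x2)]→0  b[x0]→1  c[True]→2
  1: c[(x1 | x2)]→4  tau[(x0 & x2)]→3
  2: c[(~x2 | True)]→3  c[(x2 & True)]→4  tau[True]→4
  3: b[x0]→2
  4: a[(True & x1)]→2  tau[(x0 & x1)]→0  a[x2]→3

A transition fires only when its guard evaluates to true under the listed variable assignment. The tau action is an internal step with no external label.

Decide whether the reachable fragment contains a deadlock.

Answer: DEADLOCK at state 3

Analysis:
Reachable = {0,2,3,4}
  0: b→0  c→2  [deg 2]
  2: c→3  tau→4  [deg 2]
  3: ∅  [deadlock]
  4: ∅  [deadlock]
trace reaching 3: c·c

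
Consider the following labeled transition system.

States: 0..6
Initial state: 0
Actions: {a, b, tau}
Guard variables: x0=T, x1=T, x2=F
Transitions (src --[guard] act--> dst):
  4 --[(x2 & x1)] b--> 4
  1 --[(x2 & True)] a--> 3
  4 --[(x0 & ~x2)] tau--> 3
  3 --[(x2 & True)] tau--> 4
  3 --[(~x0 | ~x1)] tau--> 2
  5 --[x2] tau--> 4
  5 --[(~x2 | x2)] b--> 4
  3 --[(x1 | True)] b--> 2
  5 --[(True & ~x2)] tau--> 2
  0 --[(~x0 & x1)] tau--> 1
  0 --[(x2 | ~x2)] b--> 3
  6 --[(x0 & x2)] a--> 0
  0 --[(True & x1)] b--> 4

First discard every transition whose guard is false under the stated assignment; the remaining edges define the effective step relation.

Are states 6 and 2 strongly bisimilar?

Refine partition for ~:
  π0 = {{0,1,2,3,4,5,6}}
  π1 = {{0,3},{1,2,6},{4},{5}}
  π2 = {{0},{1,2,6},{3},{4},{5}}
stable after 3 split(s): 5 block(s)
class of 6: {1,2,6}; class of 2: {1,2,6}

Answer: BISIMILAR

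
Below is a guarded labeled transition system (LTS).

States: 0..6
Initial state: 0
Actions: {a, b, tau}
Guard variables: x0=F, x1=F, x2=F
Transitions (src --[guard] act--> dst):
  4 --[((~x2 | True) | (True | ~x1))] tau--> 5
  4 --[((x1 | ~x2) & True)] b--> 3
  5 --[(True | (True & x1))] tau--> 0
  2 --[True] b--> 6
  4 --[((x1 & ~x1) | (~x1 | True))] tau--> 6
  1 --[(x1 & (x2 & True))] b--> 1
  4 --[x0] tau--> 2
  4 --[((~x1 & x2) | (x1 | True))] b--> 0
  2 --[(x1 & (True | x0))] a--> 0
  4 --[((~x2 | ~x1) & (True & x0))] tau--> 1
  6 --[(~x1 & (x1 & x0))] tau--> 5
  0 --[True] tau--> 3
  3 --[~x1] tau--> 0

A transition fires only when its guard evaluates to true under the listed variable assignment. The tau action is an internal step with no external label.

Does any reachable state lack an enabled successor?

Answer: DEADLOCK-FREE

Working:
R = {0,3}
  0: tau→3  [1 out]
  3: tau→0  [1 out]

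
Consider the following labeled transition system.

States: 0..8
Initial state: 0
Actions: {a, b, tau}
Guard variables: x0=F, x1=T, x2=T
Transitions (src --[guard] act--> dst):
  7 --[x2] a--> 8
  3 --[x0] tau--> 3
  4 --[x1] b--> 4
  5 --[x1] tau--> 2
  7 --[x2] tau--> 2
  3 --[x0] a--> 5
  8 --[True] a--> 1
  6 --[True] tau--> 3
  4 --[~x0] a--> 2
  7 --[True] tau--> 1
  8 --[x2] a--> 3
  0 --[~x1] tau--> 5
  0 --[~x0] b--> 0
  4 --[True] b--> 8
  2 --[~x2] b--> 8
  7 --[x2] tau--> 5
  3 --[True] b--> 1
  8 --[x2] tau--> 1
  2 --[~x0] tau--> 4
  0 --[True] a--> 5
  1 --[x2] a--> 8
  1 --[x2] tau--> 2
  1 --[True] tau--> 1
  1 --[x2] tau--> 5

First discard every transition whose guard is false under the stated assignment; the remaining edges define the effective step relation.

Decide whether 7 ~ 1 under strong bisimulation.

Answer: BISIMILAR

Analysis:
Compute ~ classes (split until stable):
  π0 = {{0,1,2,3,4,5,6,7,8}}
  π1 = {{0,4},{1,7,8},{2,5,6},{3}}
  π2 = {{0},{1,7},{2},{3},{4},{5},{6},{8}}
Fixed point at round 3; 8 class(es).
7∈{1,7}, 1∈{1,7}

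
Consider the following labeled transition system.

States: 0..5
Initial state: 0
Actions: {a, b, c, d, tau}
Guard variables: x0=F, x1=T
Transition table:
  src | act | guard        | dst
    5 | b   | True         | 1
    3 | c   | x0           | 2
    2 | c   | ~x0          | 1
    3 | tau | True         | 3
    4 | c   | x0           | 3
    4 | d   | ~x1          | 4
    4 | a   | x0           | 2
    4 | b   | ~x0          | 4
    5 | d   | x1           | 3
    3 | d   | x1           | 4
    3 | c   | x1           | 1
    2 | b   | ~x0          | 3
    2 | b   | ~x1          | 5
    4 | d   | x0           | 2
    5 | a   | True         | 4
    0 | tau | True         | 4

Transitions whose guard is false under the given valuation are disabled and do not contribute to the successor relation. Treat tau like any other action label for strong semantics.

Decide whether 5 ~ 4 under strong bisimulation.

Refine partition for ~:
  P[0] = {{0,1,2,3,4,5}}
  P[1] = {{0},{1},{2},{3},{4},{5}}
Fixed point at round 2; 6 class(es).
class of 5: {5}; class of 4: {4}

Answer: NOT BISIMILAR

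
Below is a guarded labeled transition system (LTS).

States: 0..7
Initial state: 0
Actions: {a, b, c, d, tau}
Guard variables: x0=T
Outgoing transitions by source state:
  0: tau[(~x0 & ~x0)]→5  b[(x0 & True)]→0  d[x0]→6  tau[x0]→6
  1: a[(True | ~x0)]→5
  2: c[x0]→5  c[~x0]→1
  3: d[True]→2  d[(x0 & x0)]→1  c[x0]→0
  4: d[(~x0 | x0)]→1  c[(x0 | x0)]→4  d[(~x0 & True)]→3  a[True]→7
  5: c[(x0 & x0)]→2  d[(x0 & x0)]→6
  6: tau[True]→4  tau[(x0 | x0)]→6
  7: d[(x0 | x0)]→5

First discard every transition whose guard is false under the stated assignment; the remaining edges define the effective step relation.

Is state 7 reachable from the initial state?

Guard filter leaves 16 enabled edge(s).
Layer 0: {0}
Layer 1: {6}  total {0,6}
Layer 2: {4}  total {0,4,6}
Layer 3: {1,7}  total {0,1,4,6,7}
Layer 4: {5}  total {0,1,4,5,6,7}
Layer 5: {2}  total {0,1,2,4,5,6,7}
Reachable = {0,1,2,4,5,6,7}
witness 7: d·tau·a

Answer: REACHABLE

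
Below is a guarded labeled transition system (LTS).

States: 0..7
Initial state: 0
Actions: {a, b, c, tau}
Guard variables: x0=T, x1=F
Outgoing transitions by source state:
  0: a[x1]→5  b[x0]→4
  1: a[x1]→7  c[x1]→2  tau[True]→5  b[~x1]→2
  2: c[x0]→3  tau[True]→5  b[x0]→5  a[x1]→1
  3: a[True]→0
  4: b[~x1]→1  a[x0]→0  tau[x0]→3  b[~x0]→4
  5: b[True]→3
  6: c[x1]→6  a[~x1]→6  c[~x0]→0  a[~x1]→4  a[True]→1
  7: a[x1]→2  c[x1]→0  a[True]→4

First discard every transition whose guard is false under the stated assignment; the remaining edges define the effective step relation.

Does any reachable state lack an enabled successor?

R = {0,1,2,3,4,5}
  0: b→4  [deg 1]
  1: b→2  tau→5  [deg 2]
  2: b→5  c→3  tau→5  [deg 3]
  3: a→0  [deg 1]
  4: a→0  b→1  tau→3  [deg 3]
  5: b→3  [deg 1]

Answer: DEADLOCK-FREE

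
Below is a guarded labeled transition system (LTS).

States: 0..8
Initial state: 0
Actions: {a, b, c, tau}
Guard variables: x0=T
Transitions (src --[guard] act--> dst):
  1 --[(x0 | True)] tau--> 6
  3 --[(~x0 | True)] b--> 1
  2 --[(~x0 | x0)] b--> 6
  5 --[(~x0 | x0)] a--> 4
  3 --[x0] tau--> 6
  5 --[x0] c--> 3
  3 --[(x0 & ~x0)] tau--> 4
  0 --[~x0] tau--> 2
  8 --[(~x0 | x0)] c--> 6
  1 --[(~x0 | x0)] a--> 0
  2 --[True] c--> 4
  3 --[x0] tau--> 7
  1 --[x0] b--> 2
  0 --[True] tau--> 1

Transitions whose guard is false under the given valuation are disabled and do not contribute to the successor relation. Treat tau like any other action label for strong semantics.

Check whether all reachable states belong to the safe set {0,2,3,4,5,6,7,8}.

Inv-set: {0,2,3,4,5,6,7,8}
R = {0,1,2,4,6}
  0: ✓
  1: VIOLATES
  2: ✓
  4: ✓
  6: ✓
counterexample path to 1: tau

Answer: INVARIANT VIOLATED at state 1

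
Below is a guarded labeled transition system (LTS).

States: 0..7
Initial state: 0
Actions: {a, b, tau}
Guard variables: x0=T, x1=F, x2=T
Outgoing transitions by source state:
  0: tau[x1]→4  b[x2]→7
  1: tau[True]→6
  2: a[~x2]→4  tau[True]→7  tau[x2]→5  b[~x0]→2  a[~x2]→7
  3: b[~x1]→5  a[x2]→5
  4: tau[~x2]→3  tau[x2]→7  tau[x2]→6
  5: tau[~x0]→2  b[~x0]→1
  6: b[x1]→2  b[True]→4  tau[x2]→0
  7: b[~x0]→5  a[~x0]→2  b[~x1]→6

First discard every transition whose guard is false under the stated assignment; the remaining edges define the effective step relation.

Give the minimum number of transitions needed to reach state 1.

Answer: UNREACHABLE

Working:
Layered search for 1:
  L0 = {0}
  L1 = {7}
  L2 = {6}
  L3 = {4}
1 never appears.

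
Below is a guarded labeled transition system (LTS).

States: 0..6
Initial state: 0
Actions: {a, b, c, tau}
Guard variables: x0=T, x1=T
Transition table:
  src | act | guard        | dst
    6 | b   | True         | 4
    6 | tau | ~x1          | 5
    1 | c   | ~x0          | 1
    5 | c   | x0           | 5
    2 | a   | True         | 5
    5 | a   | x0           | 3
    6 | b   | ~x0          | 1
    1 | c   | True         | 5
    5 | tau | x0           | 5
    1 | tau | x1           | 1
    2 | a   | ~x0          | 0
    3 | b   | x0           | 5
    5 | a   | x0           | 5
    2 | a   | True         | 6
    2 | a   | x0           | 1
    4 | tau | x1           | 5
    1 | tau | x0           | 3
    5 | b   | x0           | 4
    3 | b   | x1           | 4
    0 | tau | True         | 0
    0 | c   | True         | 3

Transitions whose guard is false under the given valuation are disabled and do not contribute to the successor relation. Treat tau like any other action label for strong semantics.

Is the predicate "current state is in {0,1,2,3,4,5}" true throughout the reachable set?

Answer: INVARIANT HOLDS

Analysis:
Allowed set {0,1,2,3,4,5}
R = {0,3,4,5}
  0: safe
  3: safe
  4: safe
  5: safe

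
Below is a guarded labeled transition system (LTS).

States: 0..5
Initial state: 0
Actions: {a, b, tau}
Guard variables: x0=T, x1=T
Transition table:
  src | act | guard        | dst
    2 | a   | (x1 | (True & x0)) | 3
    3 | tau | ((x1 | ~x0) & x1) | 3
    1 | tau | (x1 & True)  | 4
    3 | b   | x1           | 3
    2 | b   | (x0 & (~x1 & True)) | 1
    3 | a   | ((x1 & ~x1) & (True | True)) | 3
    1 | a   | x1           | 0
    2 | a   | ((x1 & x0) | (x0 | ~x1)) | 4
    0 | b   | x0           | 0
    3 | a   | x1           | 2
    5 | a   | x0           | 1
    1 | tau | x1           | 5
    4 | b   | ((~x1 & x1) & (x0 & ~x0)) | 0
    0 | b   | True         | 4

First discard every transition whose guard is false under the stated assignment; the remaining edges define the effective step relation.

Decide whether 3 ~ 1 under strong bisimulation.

Answer: NOT BISIMILAR

Trace:
Refine partition for ~:
  P[0] = {{0,1,2,3,4,5}}
  P[1] = {{0},{1},{2,5},{3},{4}}
  P[2] = {{0},{1},{2},{3},{4},{5}}
Fixed point at round 3; 6 class(es).
3∈{3}, 1∈{1}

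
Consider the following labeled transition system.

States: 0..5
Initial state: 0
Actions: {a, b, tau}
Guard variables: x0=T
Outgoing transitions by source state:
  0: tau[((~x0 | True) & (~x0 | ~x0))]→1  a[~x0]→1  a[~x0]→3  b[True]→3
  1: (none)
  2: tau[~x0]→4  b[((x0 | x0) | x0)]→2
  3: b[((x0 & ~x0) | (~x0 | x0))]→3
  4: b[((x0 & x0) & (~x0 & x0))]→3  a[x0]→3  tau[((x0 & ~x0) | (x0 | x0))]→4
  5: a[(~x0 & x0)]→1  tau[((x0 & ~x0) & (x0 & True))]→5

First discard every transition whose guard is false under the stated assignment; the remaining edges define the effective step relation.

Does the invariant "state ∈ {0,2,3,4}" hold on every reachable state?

Allowed set {0,2,3,4}
R = {0,3}
  0: ok
  3: ok

Answer: INVARIANT HOLDS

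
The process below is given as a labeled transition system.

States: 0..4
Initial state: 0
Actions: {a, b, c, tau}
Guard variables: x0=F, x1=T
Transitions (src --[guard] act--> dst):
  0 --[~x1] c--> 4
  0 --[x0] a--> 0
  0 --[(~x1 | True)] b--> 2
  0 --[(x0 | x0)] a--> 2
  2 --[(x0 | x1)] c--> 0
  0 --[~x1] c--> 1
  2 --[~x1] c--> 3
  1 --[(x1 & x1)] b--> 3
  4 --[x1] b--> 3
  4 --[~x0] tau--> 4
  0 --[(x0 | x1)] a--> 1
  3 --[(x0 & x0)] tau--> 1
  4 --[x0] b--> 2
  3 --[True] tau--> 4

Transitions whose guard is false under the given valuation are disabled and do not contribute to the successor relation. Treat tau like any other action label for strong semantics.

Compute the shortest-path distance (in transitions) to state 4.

Layered search for 4:
  Layer 0: {0}
  Layer 1: {1,2}
  Layer 2: {3}
  Layer 3: {4}
4 enters at depth 3; path a·b·tau

Answer: 3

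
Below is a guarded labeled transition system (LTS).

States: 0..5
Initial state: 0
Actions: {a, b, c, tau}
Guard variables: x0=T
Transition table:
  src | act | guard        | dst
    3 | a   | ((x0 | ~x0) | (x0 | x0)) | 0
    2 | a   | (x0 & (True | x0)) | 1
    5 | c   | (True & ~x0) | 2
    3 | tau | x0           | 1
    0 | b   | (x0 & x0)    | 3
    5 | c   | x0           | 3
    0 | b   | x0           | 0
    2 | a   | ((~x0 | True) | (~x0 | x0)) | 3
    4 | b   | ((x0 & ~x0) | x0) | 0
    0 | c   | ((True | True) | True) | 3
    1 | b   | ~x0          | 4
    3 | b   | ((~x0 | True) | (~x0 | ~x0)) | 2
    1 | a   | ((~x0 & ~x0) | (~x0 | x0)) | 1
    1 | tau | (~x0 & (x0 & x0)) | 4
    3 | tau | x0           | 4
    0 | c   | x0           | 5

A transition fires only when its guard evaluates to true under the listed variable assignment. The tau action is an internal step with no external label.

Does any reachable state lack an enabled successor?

Reach set: {0,1,2,3,4,5}
  0: b→0  b→3  c→3  c→5  [deg 4]
  1: a→1  [deg 1]
  2: a→1  a→3  [deg 2]
  3: a→0  b→2  tau→1  tau→4  [deg 4]
  4: b→0  [deg 1]
  5: c→3  [deg 1]

Answer: DEADLOCK-FREE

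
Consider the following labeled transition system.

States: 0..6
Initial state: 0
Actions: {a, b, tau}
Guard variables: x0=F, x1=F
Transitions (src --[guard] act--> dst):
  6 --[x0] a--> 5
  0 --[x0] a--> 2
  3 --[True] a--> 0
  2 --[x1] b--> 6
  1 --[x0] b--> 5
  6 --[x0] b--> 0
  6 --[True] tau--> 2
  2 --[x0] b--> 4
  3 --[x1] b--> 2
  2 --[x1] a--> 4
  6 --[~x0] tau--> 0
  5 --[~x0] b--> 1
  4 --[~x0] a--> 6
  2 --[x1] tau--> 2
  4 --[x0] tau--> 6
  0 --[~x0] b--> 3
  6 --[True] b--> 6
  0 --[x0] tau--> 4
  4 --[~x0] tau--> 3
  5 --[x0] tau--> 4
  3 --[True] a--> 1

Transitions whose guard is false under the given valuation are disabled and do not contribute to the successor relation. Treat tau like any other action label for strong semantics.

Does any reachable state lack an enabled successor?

Answer: DEADLOCK at state 1

Trace:
Reach set: {0,1,3}
  0: b→3  [1 exit(s)]
  1: ∅  [STUCK]
  3: a→0  a→1  [2 exit(s)]
Path to 1: b·a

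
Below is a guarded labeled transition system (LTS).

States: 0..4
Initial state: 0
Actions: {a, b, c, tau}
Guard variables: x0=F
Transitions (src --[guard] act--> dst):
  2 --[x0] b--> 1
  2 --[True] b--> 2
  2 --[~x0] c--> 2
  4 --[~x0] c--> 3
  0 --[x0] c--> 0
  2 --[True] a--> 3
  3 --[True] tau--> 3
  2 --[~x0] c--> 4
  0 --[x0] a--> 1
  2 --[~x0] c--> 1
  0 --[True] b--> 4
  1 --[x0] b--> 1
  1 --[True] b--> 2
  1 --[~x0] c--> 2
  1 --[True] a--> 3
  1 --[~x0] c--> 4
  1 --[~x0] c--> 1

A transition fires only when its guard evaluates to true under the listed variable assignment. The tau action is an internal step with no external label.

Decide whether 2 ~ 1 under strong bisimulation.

Bisimulation quotient by refinement:
  P[0] = {{0,1,2,3,4}}
  P[1] = {{0},{1,2},{3},{4}}
Fixed point at round 2; 4 class(es).
[2]={1,2}  [1]={1,2}

Answer: BISIMILAR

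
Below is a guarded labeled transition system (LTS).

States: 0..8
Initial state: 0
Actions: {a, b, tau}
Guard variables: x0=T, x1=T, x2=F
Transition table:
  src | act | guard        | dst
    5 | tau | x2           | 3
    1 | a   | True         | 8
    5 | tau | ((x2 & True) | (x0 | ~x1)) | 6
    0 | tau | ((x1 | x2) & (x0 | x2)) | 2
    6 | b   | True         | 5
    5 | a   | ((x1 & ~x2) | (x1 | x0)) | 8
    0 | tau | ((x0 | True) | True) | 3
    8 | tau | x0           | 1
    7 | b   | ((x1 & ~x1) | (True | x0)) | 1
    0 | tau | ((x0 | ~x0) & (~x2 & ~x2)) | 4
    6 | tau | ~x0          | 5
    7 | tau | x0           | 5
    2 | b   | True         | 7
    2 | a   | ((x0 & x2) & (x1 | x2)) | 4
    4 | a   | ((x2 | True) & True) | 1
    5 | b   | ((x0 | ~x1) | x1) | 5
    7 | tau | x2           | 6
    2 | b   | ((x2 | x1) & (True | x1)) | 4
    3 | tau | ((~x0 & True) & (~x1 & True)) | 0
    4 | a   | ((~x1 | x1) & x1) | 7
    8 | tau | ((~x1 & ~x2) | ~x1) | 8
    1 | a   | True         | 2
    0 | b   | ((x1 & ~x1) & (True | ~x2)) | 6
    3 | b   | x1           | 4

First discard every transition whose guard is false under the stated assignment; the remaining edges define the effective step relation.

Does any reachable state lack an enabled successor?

Answer: DEADLOCK-FREE

Analysis:
Reach set: {0,1,2,3,4,5,6,7,8}
  0: tau→2  tau→3  tau→4  [3 exit(s)]
  1: a→2  a→8  [2 exit(s)]
  2: b→4  b→7  [2 exit(s)]
  3: b→4  [1 exit(s)]
  4: a→1  a→7  [2 exit(s)]
  5: a→8  b→5  tau→6  [3 exit(s)]
  6: b→5  [1 exit(s)]
  7: b→1  tau→5  [2 exit(s)]
  8: tau→1  [1 exit(s)]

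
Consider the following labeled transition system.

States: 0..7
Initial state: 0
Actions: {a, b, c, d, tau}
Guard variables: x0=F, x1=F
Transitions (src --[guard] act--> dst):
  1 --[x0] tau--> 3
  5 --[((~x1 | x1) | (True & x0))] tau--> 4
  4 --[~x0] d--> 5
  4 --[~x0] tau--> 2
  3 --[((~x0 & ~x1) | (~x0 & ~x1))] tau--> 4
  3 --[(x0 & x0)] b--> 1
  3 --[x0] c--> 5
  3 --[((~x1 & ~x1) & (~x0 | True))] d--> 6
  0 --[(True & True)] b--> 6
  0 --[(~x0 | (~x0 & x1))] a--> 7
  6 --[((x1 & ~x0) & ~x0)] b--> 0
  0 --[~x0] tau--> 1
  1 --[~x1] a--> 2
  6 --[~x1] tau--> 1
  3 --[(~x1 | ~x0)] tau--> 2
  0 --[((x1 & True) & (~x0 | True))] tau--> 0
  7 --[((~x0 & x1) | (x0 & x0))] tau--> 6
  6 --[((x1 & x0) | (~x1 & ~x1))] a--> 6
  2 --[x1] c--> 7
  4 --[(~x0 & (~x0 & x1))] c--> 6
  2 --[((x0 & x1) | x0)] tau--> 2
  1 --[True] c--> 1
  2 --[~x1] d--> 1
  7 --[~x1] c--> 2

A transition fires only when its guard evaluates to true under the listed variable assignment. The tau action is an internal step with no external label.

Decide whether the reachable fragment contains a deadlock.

Reach set: {0,1,2,6,7}
  0: a→7  b→6  tau→1  [3 exit(s)]
  1: a→2  c→1  [2 exit(s)]
  2: d→1  [1 exit(s)]
  6: a→6  tau→1  [2 exit(s)]
  7: c→2  [1 exit(s)]

Answer: DEADLOCK-FREE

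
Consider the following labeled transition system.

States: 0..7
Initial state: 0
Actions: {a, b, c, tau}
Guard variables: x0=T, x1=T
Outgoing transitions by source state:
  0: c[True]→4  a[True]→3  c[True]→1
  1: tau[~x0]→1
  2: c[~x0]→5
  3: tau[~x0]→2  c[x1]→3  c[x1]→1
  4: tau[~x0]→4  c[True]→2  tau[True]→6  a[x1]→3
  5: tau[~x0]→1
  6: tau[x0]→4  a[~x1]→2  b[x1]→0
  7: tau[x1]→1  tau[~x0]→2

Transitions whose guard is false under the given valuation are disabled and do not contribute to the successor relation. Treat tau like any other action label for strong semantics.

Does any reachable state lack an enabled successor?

Answer: DEADLOCK at state 1

Trace:
Reachable = {0,1,2,3,4,6}
  0: a→3  c→1  c→4  [3 exit(s)]
  1: ∅  [STUCK]
  2: ∅  [STUCK]
  3: c→1  c→3  [2 exit(s)]
  4: a→3  c→2  tau→6  [3 exit(s)]
  6: b→0  tau→4  [2 exit(s)]
trace reaching 1: c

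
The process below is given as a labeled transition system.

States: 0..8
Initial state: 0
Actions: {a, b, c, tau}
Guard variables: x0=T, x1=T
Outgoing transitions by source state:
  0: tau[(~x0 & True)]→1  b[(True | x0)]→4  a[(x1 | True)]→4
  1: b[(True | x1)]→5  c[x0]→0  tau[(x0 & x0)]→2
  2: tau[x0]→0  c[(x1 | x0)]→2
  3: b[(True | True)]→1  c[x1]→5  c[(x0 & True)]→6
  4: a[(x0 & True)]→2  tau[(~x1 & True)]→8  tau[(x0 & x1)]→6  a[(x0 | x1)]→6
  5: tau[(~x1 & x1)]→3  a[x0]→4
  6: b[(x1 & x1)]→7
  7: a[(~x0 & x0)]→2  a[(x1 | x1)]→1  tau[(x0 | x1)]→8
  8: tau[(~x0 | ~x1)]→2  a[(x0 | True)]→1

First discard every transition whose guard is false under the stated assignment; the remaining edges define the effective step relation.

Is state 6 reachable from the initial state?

18 transition(s) survive guard evaluation.
depth 0: {0}
depth 1: {4}  total {0,4}
depth 2: {2,6}  total {0,2,4,6}
depth 3: {7}  total {0,2,4,6,7}
depth 4: {1,8}  total {0,1,2,4,6,7,8}
depth 5: {5}  total {0,1,2,4,5,6,7,8}
Reachable = {0,1,2,4,5,6,7,8}
trace reaching 6: b·a

Answer: REACHABLE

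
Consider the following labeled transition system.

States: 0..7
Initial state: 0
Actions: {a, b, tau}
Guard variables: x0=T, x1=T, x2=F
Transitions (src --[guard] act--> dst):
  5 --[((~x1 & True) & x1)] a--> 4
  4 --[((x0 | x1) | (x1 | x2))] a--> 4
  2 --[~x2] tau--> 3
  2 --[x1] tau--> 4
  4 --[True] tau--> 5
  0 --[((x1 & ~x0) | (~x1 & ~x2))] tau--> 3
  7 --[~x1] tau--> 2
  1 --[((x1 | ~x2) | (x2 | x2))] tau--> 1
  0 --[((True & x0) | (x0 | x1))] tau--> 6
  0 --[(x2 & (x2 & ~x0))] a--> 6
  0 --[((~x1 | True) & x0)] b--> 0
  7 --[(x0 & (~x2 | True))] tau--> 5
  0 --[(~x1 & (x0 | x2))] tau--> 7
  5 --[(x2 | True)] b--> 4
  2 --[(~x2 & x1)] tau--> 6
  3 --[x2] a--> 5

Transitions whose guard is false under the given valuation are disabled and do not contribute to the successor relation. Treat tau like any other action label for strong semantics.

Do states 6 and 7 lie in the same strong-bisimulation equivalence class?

Compute ~ classes (split until stable):
  π0 = {{0,1,2,3,4,5,6,7}}
  π1 = {{0},{1,2,7},{3,6},{4},{5}}
  π2 = {{0},{1},{2},{3,6},{4},{5},{7}}
7 equivalence class(es) (converged in 3)
[6]={3,6}  [7]={7}

Answer: NOT BISIMILAR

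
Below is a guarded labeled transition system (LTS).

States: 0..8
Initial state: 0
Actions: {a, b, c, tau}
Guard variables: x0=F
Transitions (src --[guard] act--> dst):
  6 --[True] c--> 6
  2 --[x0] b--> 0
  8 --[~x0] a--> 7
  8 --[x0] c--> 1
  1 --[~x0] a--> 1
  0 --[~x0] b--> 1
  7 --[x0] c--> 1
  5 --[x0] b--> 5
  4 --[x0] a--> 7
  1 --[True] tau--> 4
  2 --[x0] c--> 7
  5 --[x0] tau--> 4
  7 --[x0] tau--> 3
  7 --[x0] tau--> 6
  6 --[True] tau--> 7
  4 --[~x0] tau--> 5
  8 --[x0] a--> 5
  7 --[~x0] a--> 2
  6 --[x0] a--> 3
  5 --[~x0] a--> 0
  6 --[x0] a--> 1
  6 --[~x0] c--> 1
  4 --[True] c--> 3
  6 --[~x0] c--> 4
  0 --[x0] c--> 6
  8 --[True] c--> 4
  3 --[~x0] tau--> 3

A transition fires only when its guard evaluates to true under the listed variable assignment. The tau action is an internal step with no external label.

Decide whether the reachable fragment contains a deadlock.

R = {0,1,3,4,5}
  0: b→1  [deg 1]
  1: a→1  tau→4  [deg 2]
  3: tau→3  [deg 1]
  4: c→3  tau→5  [deg 2]
  5: a→0  [deg 1]

Answer: DEADLOCK-FREE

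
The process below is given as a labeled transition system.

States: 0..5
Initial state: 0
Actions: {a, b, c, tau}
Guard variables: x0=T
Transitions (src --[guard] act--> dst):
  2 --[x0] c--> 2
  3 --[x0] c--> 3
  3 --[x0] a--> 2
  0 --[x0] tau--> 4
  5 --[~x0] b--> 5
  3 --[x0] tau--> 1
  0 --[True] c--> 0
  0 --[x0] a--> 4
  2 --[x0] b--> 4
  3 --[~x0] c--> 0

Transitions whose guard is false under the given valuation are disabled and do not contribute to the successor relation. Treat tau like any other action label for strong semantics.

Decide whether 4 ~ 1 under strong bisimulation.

Compute ~ classes (split until stable):
  round 0: {{0,1,2,3,4,5}}
  round 1: {{0,3},{1,4,5},{2}}
  round 2: {{0},{1,4,5},{2},{3}}
Fixed point at round 3; 4 class(es).
[4]={1,4,5}  [1]={1,4,5}

Answer: BISIMILAR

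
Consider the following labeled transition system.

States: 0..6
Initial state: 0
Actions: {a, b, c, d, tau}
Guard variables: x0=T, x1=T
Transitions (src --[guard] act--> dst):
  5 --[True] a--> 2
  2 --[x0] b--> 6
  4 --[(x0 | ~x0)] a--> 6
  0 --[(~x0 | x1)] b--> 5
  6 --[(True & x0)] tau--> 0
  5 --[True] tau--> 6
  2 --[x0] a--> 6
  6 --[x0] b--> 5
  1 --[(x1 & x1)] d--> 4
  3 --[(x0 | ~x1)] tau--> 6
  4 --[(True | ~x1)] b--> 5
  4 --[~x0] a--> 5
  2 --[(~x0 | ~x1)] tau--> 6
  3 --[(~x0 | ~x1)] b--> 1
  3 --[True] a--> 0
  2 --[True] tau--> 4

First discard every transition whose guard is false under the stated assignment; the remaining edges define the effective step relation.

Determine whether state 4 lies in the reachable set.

Answer: REACHABLE

Trace:
13 transition(s) survive guard evaluation.
Layer 0: {0}
Layer 1: {5}  total {0,5}
Layer 2: {2,6}  total {0,2,5,6}
Layer 3: {4}  total {0,2,4,5,6}
Reach set: {0,2,4,5,6}
Path to 4: b·a·tau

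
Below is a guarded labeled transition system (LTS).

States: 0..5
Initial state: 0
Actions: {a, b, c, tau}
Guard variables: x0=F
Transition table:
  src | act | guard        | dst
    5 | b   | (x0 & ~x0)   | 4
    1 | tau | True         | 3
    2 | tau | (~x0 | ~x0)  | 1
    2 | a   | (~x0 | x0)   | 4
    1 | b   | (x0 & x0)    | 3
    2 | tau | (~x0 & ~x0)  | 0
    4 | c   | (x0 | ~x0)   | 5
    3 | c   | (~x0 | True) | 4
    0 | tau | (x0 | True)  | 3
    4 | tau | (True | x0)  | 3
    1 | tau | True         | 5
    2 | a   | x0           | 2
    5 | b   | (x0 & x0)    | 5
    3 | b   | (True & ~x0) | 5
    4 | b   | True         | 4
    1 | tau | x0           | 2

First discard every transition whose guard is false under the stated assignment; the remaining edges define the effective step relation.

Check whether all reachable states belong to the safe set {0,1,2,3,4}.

Allowed set {0,1,2,3,4}
Reach set: {0,3,4,5}
  0: ✓
  3: ✓
  4: ✓
  5: outside
reach 5 via tau·b — violates

Answer: INVARIANT VIOLATED at state 5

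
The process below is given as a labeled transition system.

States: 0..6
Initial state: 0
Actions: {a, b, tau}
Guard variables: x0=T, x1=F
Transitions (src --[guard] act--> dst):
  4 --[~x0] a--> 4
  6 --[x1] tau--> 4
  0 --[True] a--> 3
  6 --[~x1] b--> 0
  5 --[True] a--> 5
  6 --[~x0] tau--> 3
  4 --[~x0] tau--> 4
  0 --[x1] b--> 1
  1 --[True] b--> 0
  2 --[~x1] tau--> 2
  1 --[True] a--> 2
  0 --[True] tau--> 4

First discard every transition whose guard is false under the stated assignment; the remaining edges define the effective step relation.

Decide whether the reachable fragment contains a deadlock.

Answer: DEADLOCK at state 3

Trace:
Reach set: {0,3,4}
  0: a→3  tau→4  [2 exit(s)]
  3: ∅  [deadlock]
  4: ∅  [deadlock]
Path to 3: a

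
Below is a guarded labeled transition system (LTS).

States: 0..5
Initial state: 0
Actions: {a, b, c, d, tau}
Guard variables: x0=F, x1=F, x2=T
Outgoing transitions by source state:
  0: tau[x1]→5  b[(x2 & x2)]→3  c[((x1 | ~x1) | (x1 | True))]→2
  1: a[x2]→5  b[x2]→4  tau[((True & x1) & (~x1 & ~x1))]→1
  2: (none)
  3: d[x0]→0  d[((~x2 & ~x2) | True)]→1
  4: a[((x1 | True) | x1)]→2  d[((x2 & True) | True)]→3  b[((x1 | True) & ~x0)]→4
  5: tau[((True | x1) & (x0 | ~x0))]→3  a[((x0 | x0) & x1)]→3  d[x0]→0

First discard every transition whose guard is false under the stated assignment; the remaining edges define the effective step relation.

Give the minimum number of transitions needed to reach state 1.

Layered search for 1:
  Layer 0: {0}
  Layer 1: {2,3}
  Layer 2: {1}
depth(1)=2, e.g. b·d

Answer: 2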